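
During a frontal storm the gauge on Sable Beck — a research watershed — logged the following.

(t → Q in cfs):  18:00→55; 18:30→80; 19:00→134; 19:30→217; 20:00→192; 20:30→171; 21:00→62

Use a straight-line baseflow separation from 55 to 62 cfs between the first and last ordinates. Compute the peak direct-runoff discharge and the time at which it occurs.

Q_p = 158.50 cfs at t = 19:30

Subtracting baseflow gives direct-runoff ordinates: 0.00, 23.83, 76.67, 158.50, 132.33, 110.17, 0.00 cfs.
The maximum is 158.50 cfs, occurring at the reading for t = 19:30.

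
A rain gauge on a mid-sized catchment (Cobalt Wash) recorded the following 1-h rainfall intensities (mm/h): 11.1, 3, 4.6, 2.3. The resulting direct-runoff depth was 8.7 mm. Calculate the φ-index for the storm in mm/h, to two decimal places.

φ ≈ 3.50 mm/h

Only the 2 blocks with intensity above φ contribute runoff: 11.1, 4.6 mm/h.
Σ(I−φ)·Δt = d  ⇒  (11.1+4.6 − 2φ)·1 = 8.7
φ = (15.70 − 8.7/1) / 2 = 3.50 mm/h.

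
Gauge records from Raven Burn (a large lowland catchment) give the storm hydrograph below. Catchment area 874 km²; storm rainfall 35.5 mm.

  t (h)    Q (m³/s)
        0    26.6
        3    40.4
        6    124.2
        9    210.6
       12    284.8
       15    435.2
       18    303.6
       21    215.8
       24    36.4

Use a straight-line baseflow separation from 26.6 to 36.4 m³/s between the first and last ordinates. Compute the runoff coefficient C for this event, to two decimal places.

ΣQ_DR = 1394 m³/s; V = ΣQ_DR·Δt = 1.506 × 10^7 m³.
Runoff depth d = V / A = 17.23 mm.
C = d / P = 17.23 / 35.5 = 0.49.

C ≈ 0.49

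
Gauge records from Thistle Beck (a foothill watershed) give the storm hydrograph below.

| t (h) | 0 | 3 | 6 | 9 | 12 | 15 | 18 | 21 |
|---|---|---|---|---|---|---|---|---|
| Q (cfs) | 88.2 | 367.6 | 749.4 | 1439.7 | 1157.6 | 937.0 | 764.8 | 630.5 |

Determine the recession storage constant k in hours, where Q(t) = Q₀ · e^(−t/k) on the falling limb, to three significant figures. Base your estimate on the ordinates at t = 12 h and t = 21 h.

On the falling limb, Q drops from 1157.6 to 630.5 cfs between t = 12 h and t = 21 h (Δt = 9 h).
k = −Δt / ln(Q₂/Q₁) = −9 / ln(630.5/1157.6) = 14.8 h.

k ≈ 14.8 h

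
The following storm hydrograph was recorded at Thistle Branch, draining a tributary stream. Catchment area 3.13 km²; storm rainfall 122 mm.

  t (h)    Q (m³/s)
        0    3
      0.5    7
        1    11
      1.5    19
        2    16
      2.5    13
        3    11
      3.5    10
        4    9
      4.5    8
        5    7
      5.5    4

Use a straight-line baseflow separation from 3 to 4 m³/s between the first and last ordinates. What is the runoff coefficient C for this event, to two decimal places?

C ≈ 0.36

ΣQ_DR = 76.00 m³/s; V = ΣQ_DR·Δt = 1.368 × 10^5 m³.
Runoff depth d = V / A = 43.71 mm.
C = d / P = 43.71 / 122 = 0.36.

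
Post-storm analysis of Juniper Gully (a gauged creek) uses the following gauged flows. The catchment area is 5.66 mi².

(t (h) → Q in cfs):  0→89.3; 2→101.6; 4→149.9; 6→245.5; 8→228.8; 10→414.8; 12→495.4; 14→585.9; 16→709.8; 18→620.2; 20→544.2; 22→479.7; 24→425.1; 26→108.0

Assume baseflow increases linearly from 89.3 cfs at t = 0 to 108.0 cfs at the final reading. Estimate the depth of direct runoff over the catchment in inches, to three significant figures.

d ≈ 2.09 in

Direct runoff: 0.00, 10.86, 57.72, 151.88, 133.75, 318.31, 397.47, 486.53, 608.99, 517.95, 440.52, 374.58, 318.54, 0.00 cfs; ΣQ_DR = 3817 cfs.
V = ΣQ_DR · Δt = 3817 × 7200 s = 2.748 × 10^7 ft³.
Over A = 5.66 mi², depth = V / A = 2.09 in.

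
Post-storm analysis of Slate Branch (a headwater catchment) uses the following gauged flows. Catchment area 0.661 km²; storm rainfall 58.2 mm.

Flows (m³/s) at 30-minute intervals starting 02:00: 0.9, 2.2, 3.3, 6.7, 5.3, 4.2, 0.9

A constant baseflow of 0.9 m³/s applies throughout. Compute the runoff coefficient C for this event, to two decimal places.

C ≈ 0.80

ΣQ_DR = 17.20 m³/s; V = ΣQ_DR·Δt = 30960 m³.
Runoff depth d = V / A = 46.84 mm.
C = d / P = 46.84 / 58.2 = 0.80.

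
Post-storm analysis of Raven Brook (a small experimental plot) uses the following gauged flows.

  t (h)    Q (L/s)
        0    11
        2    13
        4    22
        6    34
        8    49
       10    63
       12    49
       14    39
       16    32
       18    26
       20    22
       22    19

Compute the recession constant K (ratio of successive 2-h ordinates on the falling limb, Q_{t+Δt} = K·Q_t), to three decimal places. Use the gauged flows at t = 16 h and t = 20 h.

K ≈ 0.829

Using the recession-limb readings at t = 16 h and t = 20 h: Q falls from 32 to 22 L/s over 2 intervals.
K = (Q₂/Q₁)^(1/2) = (22/32)^(1/2) = 0.829.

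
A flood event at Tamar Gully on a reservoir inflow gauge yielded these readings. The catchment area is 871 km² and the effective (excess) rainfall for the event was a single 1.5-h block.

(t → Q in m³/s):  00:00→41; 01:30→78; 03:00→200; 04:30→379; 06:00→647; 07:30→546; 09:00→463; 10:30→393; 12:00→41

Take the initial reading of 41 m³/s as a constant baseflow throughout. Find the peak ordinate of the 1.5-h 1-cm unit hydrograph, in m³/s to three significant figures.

U_p ≈ 404 m³/s

Direct runoff: 0.0, 37.0, 159.0, 338.0, 606.0, 505.0, 422.0, 352.0, 0.0 m³/s; ΣQ_DR = 2419 m³/s, peak = 606.0 m³/s.
Runoff depth d = ΣQ_DR·Δt / A = 2419 × 5400 / (871 km²) = 15.00 mm.
The 1-cm UH is the DRH scaled by (10 mm)/d, so U_p = 606.0 × 10/15.00 = 404 m³/s.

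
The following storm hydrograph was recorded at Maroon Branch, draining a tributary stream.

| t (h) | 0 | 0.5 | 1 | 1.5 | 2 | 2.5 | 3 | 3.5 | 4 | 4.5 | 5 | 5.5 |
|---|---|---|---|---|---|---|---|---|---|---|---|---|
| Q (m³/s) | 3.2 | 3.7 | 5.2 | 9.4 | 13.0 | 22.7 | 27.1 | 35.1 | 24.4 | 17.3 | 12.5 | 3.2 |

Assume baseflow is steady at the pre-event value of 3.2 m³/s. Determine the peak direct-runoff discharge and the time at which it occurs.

Q_p = 31.9 m³/s at t = 3.5 h

Subtracting baseflow gives direct-runoff ordinates: 0.0, 0.5, 2.0, 6.2, 9.8, 19.5, 23.9, 31.9, 21.2, 14.1, 9.3, 0.0 m³/s.
The maximum is 31.9 m³/s, occurring at the reading for t = 3.5 h.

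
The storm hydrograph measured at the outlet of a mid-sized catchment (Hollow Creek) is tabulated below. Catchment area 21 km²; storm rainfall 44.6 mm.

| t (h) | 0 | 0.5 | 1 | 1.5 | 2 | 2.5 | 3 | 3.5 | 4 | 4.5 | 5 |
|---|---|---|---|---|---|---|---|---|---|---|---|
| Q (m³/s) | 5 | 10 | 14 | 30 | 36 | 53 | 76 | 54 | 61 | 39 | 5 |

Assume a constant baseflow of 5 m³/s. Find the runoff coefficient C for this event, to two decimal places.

C ≈ 0.63

ΣQ_DR = 328.0 m³/s; V = ΣQ_DR·Δt = 5.904 × 10^5 m³.
Runoff depth d = V / A = 28.11 mm.
C = d / P = 28.11 / 44.6 = 0.63.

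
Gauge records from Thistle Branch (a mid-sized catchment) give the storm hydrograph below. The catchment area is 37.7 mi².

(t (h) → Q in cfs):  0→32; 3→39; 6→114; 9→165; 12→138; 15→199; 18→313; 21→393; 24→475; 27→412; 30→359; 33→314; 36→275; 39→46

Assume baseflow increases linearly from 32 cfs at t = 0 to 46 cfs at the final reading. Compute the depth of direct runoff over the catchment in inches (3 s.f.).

Direct runoff: 0.00, 5.92, 79.85, 129.77, 101.69, 161.62, 274.54, 353.46, 434.38, 370.31, 316.23, 270.15, 230.08, 0.00 cfs; ΣQ_DR = 2728 cfs.
V = ΣQ_DR · Δt = 2728 × 10800 s = 2.946 × 10^7 ft³.
Over A = 37.7 mi², depth = V / A = 0.336 in.

d ≈ 0.336 in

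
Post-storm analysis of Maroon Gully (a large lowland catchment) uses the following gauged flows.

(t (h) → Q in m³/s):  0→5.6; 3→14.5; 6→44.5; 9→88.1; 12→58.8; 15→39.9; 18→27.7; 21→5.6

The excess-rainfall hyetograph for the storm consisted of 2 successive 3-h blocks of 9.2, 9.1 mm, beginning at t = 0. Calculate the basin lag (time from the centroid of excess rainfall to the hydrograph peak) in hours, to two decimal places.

Centroid of excess rainfall: t_c = Σ P_i·t̄_i / ΣP_i = 2.9918 h (block centres at 1.5, 4.5 h).
Hydrograph peak occurs at t = 9 h, so basin lag t_L = 9 − 2.9918 = 6.01 h.

t_L ≈ 6.01 h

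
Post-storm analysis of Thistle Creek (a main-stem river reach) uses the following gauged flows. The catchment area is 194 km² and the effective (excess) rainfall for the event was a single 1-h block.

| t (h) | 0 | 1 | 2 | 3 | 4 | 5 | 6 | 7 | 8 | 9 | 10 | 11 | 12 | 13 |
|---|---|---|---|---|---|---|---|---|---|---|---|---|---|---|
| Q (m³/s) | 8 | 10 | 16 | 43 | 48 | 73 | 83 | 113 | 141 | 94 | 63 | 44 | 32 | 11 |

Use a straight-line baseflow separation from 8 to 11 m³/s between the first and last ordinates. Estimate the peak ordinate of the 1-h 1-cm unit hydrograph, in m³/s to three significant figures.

U_p ≈ 109 m³/s

Direct runoff: 0.00, 1.77, 7.54, 34.31, 39.08, 63.85, 73.62, 103.38, 131.15, 83.92, 52.69, 33.46, 21.23, 0.00 m³/s; ΣQ_DR = 646.0 m³/s, peak = 131.15 m³/s.
Runoff depth d = ΣQ_DR·Δt / A = 646.0 × 3600 / (194 km²) = 11.99 mm.
The 1-cm UH is the DRH scaled by (10 mm)/d, so U_p = 131.15 × 10/11.99 = 109 m³/s.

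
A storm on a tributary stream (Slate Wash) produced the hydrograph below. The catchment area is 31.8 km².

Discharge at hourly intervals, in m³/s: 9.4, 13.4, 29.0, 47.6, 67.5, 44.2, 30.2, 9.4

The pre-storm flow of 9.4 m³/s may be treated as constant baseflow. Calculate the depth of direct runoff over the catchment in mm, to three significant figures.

d ≈ 19.9 mm

Direct runoff: 0.0, 4.0, 19.6, 38.2, 58.1, 34.8, 20.8, 0.0 m³/s; ΣQ_DR = 175.5 m³/s.
V = ΣQ_DR · Δt = 175.5 × 3600 s = 6.318 × 10^5 m³.
Over A = 31.8 km², depth = V / A = 19.9 mm.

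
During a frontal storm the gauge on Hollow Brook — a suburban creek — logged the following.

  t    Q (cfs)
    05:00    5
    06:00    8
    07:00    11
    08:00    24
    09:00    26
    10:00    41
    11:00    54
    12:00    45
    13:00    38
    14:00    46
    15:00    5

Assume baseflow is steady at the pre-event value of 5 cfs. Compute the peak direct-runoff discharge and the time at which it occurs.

Q_p = 49.0 cfs at t = 11:00

Subtracting baseflow gives direct-runoff ordinates: 0.0, 3.0, 6.0, 19.0, 21.0, 36.0, 49.0, 40.0, 33.0, 41.0, 0.0 cfs.
The maximum is 49.0 cfs, occurring at the reading for t = 11:00.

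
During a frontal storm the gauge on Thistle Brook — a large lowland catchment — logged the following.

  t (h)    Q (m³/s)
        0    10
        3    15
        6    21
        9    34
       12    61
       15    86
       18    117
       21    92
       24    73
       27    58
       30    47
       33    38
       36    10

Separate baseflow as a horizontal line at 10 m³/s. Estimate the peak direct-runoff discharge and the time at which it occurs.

Subtracting baseflow gives direct-runoff ordinates: 0.0, 5.0, 11.0, 24.0, 51.0, 76.0, 107.0, 82.0, 63.0, 48.0, 37.0, 28.0, 0.0 m³/s.
The maximum is 107.0 m³/s, occurring at the reading for t = 18 h.

Q_p = 107.0 m³/s at t = 18 h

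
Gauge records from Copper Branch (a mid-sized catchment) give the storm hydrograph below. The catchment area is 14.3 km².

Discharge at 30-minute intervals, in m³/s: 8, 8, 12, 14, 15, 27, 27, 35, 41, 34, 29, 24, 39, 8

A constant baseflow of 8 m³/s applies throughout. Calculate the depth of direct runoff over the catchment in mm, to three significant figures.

Direct runoff: 0.0, 0.0, 4.0, 6.0, 7.0, 19.0, 19.0, 27.0, 33.0, 26.0, 21.0, 16.0, 31.0, 0.0 m³/s; ΣQ_DR = 209.0 m³/s.
V = ΣQ_DR · Δt = 209.0 × 1800 s = 3.762 × 10^5 m³.
Over A = 14.3 km², depth = V / A = 26.3 mm.

d ≈ 26.3 mm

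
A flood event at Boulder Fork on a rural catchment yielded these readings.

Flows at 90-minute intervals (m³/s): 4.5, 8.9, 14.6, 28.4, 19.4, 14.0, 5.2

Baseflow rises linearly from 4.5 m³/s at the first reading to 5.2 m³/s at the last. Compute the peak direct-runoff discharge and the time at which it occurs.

Q_p = 23.55 m³/s at t = 4.5 h

Subtracting baseflow gives direct-runoff ordinates: 0.00, 4.28, 9.87, 23.55, 14.43, 8.92, 0.00 m³/s.
The maximum is 23.55 m³/s, occurring at the reading for t = 4.5 h.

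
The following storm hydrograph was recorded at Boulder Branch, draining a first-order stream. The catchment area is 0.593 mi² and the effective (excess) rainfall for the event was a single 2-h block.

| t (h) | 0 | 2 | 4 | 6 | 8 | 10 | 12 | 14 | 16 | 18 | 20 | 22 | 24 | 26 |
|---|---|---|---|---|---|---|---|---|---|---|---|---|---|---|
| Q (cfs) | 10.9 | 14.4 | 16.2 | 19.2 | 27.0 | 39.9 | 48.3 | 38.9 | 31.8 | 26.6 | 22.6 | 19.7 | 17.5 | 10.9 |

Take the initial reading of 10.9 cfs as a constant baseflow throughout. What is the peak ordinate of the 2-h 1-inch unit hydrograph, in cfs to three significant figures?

Direct runoff: 0.0, 3.5, 5.3, 8.3, 16.1, 29.0, 37.4, 28.0, 20.9, 15.7, 11.7, 8.8, 6.6, 0.0 cfs; ΣQ_DR = 191.3 cfs, peak = 37.4 cfs.
Runoff depth d = ΣQ_DR·Δt / A = 191.3 × 7200 / (0.593 mi²) = 0.9998 in.
The 1-inch UH is the DRH scaled by (1 in)/d, so U_p = 37.4 × 1/0.9998 = 37.4 cfs.

U_p ≈ 37.4 cfs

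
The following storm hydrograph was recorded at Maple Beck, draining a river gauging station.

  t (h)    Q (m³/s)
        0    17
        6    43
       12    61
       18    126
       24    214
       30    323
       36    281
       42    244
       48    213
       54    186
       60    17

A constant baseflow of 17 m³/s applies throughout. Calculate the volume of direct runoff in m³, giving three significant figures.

V ≈ 3.32 × 10^7 m³

Direct-runoff ordinates (Q − Q_b): 0.0, 26.0, 44.0, 109.0, 197.0, 306.0, 264.0, 227.0, 196.0, 169.0, 0.0 m³/s.
ΣQ_DR = 1538 m³/s.
With Δt = 6 h = 21600 s, V = ΣQ_DR · Δt = 1538 × 21600 = 3.32 × 10^7 m³.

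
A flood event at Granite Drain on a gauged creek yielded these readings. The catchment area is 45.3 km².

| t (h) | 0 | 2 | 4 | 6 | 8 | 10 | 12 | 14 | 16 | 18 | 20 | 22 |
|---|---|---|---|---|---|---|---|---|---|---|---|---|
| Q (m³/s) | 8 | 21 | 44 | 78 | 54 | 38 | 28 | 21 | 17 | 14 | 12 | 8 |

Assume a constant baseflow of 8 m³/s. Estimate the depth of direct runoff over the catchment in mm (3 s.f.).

Direct runoff: 0.0, 13.0, 36.0, 70.0, 46.0, 30.0, 20.0, 13.0, 9.0, 6.0, 4.0, 0.0 m³/s; ΣQ_DR = 247.0 m³/s.
V = ΣQ_DR · Δt = 247.0 × 7200 s = 1.778 × 10^6 m³.
Over A = 45.3 km², depth = V / A = 39.3 mm.

d ≈ 39.3 mm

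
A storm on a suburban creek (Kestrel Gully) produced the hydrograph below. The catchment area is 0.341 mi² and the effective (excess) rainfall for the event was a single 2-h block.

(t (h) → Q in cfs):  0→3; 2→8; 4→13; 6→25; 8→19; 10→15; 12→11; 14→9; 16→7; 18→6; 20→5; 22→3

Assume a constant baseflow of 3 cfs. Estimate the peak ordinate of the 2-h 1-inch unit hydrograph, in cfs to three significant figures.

Direct runoff: 0.0, 5.0, 10.0, 22.0, 16.0, 12.0, 8.0, 6.0, 4.0, 3.0, 2.0, 0.0 cfs; ΣQ_DR = 88.00 cfs, peak = 22.0 cfs.
Runoff depth d = ΣQ_DR·Δt / A = 88.00 × 7200 / (0.341 mi²) = 0.7998 in.
The 1-inch UH is the DRH scaled by (1 in)/d, so U_p = 22.0 × 1/0.7998 = 27.5 cfs.

U_p ≈ 27.5 cfs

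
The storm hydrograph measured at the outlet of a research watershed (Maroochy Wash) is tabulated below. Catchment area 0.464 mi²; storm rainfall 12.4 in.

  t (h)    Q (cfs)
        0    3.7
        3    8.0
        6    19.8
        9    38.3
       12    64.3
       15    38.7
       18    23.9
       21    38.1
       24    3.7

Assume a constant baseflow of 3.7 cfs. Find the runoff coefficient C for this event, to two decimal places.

C ≈ 0.17

ΣQ_DR = 205.2 cfs; V = ΣQ_DR·Δt = 2.216 × 10^6 ft³.
Runoff depth d = V / A = 2.056 in.
C = d / P = 2.056 / 12.4 = 0.17.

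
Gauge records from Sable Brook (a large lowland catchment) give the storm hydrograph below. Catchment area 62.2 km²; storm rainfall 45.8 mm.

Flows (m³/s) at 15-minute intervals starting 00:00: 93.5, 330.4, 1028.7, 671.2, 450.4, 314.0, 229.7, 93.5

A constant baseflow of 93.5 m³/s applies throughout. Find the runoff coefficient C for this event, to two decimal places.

ΣQ_DR = 2463 m³/s; V = ΣQ_DR·Δt = 2.217 × 10^6 m³.
Runoff depth d = V / A = 35.64 mm.
C = d / P = 35.64 / 45.8 = 0.78.

C ≈ 0.78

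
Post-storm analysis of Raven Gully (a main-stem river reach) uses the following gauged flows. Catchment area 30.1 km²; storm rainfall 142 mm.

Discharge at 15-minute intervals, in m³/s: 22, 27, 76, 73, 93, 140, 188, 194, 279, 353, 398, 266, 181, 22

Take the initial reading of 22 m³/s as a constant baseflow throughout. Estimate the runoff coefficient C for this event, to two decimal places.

ΣQ_DR = 2004 m³/s; V = ΣQ_DR·Δt = 1.804 × 10^6 m³.
Runoff depth d = V / A = 59.92 mm.
C = d / P = 59.92 / 142 = 0.42.

C ≈ 0.42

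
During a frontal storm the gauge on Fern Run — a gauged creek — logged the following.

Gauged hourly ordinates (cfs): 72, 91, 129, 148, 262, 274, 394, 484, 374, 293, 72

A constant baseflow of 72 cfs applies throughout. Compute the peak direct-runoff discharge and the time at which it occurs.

Q_p = 412.0 cfs at t = 7 h

Subtracting baseflow gives direct-runoff ordinates: 0.0, 19.0, 57.0, 76.0, 190.0, 202.0, 322.0, 412.0, 302.0, 221.0, 0.0 cfs.
The maximum is 412.0 cfs, occurring at the reading for t = 7 h.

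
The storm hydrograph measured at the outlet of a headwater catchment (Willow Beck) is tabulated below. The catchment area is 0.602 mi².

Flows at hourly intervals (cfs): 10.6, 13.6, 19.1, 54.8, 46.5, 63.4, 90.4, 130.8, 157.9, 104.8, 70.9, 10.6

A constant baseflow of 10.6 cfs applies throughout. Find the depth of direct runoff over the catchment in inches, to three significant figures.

Direct runoff: 0.0, 3.0, 8.5, 44.2, 35.9, 52.8, 79.8, 120.2, 147.3, 94.2, 60.3, 0.0 cfs; ΣQ_DR = 646.2 cfs.
V = ΣQ_DR · Δt = 646.2 × 3600 s = 2.326 × 10^6 ft³.
Over A = 0.602 mi², depth = V / A = 1.66 in.

d ≈ 1.66 in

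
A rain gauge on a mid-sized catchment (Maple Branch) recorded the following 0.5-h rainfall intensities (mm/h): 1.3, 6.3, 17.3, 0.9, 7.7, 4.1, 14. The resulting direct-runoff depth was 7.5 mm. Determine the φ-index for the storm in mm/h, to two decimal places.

φ ≈ 8.15 mm/h

Only the 2 blocks with intensity above φ contribute runoff: 17.3, 14 mm/h.
Σ(I−φ)·Δt = d  ⇒  (17.3+14 − 2φ)·0.5 = 7.5
φ = (31.30 − 7.5/0.5) / 2 = 8.15 mm/h.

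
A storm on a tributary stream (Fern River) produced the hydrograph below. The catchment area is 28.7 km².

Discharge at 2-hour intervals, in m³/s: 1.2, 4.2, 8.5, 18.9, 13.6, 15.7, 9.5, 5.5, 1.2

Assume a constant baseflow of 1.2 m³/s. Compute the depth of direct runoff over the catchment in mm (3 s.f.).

d ≈ 16.9 mm

Direct runoff: 0.0, 3.0, 7.3, 17.7, 12.4, 14.5, 8.3, 4.3, 0.0 m³/s; ΣQ_DR = 67.50 m³/s.
V = ΣQ_DR · Δt = 67.50 × 7200 s = 4.860 × 10^5 m³.
Over A = 28.7 km², depth = V / A = 16.9 mm.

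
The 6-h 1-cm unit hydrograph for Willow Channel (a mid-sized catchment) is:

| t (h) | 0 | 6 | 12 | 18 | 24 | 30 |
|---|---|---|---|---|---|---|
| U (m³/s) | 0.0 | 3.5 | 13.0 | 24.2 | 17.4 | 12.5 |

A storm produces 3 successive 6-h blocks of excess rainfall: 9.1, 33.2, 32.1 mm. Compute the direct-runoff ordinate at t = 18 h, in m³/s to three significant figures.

By discrete convolution, Q_j = Σ (P_i / 10 mm) · U_{j−i}.
At t = 18 h (j=3): Q = (9.1/10)·24.2 + (33.2/10)·13.0 + (32.1/10)·3.5 = 76.4 m³/s.

Q ≈ 76.4 m³/s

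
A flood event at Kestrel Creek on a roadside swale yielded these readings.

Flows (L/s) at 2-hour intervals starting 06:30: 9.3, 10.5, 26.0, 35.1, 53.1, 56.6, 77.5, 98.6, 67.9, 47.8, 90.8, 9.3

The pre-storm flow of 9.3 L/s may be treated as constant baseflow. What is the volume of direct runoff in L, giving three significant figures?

Direct-runoff ordinates (Q − Q_b): 0.0, 1.2, 16.7, 25.8, 43.8, 47.3, 68.2, 89.3, 58.6, 38.5, 81.5, 0.0 L/s.
ΣQ_DR = 470.9 L/s.
With Δt = 2 h = 7200 s, V = ΣQ_DR · Δt = 470.9 × 7200 = 3.39 × 10^6 L.

V ≈ 3.39 × 10^6 L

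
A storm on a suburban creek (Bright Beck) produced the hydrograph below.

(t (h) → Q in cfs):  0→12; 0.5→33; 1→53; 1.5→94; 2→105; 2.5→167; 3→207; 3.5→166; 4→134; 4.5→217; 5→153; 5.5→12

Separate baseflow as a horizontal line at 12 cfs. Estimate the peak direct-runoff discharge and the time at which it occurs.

Subtracting baseflow gives direct-runoff ordinates: 0.0, 21.0, 41.0, 82.0, 93.0, 155.0, 195.0, 154.0, 122.0, 205.0, 141.0, 0.0 cfs.
The maximum is 205.0 cfs, occurring at the reading for t = 4.5 h.

Q_p = 205.0 cfs at t = 4.5 h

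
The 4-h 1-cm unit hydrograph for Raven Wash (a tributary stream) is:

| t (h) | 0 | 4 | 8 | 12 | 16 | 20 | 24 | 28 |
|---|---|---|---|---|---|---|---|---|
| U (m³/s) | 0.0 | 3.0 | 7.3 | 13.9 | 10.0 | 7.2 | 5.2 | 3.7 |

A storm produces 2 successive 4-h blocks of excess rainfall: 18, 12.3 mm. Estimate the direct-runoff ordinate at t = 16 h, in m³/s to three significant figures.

By discrete convolution, Q_j = Σ (P_i / 10 mm) · U_{j−i}.
At t = 16 h (j=4): Q = (18/10)·10.0 + (12.3/10)·13.9 = 35.1 m³/s.

Q ≈ 35.1 m³/s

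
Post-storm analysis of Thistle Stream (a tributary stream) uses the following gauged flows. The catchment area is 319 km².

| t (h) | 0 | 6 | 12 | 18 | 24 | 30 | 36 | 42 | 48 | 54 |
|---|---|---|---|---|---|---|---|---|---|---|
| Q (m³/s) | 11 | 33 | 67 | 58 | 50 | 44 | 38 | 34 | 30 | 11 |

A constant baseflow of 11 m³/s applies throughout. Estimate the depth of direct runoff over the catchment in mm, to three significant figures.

d ≈ 18.0 mm

Direct runoff: 0.0, 22.0, 56.0, 47.0, 39.0, 33.0, 27.0, 23.0, 19.0, 0.0 m³/s; ΣQ_DR = 266.0 m³/s.
V = ΣQ_DR · Δt = 266.0 × 21600 s = 5.746 × 10^6 m³.
Over A = 319 km², depth = V / A = 18.0 mm.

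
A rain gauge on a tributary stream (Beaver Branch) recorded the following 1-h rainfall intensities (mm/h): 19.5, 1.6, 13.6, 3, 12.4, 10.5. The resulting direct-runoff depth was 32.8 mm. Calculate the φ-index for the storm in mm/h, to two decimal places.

φ ≈ 5.80 mm/h

Only the 4 blocks with intensity above φ contribute runoff: 19.5, 13.6, 12.4, 10.5 mm/h.
Σ(I−φ)·Δt = d  ⇒  (19.5+13.6+12.4+10.5 − 4φ)·1 = 32.8
φ = (56.00 − 32.8/1) / 4 = 5.80 mm/h.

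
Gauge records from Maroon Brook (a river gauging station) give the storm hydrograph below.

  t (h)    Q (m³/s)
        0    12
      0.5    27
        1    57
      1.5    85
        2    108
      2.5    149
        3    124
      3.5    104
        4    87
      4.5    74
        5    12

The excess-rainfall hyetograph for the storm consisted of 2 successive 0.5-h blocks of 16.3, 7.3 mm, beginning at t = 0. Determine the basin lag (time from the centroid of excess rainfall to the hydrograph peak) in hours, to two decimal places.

t_L ≈ 2.10 h

Centroid of excess rainfall: t_c = Σ P_i·t̄_i / ΣP_i = 0.4047 h (block centres at 0.25, 0.75 h).
Hydrograph peak occurs at t = 2.5 h, so basin lag t_L = 2.5 − 0.4047 = 2.10 h.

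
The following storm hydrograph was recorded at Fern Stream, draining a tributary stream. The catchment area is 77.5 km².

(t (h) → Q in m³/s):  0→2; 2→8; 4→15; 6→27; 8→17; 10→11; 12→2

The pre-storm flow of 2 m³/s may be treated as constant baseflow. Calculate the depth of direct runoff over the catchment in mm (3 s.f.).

Direct runoff: 0.0, 6.0, 13.0, 25.0, 15.0, 9.0, 0.0 m³/s; ΣQ_DR = 68.00 m³/s.
V = ΣQ_DR · Δt = 68.00 × 7200 s = 4.896 × 10^5 m³.
Over A = 77.5 km², depth = V / A = 6.32 mm.

d ≈ 6.32 mm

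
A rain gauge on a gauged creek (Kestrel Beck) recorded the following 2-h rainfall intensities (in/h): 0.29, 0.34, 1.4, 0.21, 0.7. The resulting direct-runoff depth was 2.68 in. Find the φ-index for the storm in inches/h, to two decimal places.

φ ≈ 0.38 in/h

Only the 2 blocks with intensity above φ contribute runoff: 1.4, 0.7 in/h.
Σ(I−φ)·Δt = d  ⇒  (1.4+0.7 − 2φ)·2 = 2.68
φ = (2.100 − 2.68/2) / 2 = 0.38 in/h.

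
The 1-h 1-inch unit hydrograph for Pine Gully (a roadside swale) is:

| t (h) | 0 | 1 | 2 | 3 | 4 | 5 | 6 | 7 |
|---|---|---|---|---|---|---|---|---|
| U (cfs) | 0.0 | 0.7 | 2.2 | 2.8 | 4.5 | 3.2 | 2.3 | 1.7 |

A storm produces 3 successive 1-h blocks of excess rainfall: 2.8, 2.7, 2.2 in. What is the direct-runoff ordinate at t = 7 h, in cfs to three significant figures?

Q ≈ 18.0 cfs

By discrete convolution, Q_j = Σ (P_i / 1 in) · U_{j−i}.
At t = 7 h (j=7): Q = (2.8/1)·1.7 + (2.7/1)·2.3 + (2.2/1)·3.2 = 18.0 cfs.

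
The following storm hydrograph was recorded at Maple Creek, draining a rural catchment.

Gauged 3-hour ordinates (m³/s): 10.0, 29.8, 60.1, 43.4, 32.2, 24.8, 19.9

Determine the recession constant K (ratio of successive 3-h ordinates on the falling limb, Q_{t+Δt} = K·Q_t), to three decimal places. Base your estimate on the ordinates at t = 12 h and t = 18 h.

Using the recession-limb readings at t = 12 h and t = 18 h: Q falls from 32.2 to 19.9 m³/s over 2 intervals.
K = (Q₂/Q₁)^(1/2) = (19.9/32.2)^(1/2) = 0.786.

K ≈ 0.786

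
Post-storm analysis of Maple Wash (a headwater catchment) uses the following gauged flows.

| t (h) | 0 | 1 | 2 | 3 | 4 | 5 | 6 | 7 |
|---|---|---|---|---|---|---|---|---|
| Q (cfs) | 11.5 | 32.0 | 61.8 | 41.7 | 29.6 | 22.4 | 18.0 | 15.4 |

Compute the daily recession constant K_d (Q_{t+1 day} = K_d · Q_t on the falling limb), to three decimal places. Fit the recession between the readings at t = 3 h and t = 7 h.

Between t = 3 h and t = 7 h the flow falls from 41.7 to 15.4 cfs over 4×1 h = 4 h.
Per-interval ratio K = (15.4/41.7)^(1/4) = 0.7796; K_d = K^(24/1) = 0.003.

K_d ≈ 0.003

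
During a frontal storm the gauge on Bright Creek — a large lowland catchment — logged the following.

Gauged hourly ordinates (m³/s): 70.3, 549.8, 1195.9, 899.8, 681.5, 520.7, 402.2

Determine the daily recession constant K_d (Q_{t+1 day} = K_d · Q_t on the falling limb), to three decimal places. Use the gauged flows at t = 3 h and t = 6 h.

K_d ≈ 0.002

Between t = 3 h and t = 6 h the flow falls from 899.8 to 402.2 m³/s over 3×1 h = 3 h.
Per-interval ratio K = (402.2/899.8)^(1/3) = 0.7646; K_d = K^(24/1) = 0.002.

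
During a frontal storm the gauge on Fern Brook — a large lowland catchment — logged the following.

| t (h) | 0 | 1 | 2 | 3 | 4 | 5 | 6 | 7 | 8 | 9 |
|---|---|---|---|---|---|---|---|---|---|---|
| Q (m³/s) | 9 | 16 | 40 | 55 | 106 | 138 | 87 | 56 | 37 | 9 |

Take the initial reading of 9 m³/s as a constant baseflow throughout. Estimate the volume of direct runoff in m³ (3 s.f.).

V ≈ 1.67 × 10^6 m³

Direct-runoff ordinates (Q − Q_b): 0.0, 7.0, 31.0, 46.0, 97.0, 129.0, 78.0, 47.0, 28.0, 0.0 m³/s.
ΣQ_DR = 463.0 m³/s.
With Δt = 1 h = 3600 s, V = ΣQ_DR · Δt = 463.0 × 3600 = 1.67 × 10^6 m³.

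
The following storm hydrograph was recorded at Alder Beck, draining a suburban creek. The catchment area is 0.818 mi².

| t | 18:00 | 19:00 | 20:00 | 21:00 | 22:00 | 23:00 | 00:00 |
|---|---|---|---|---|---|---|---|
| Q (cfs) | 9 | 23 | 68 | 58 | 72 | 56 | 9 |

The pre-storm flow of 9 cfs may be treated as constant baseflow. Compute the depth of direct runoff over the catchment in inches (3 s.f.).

Direct runoff: 0.0, 14.0, 59.0, 49.0, 63.0, 47.0, 0.0 cfs; ΣQ_DR = 232.0 cfs.
V = ΣQ_DR · Δt = 232.0 × 3600 s = 8.352 × 10^5 ft³.
Over A = 0.818 mi², depth = V / A = 0.439 in.

d ≈ 0.439 in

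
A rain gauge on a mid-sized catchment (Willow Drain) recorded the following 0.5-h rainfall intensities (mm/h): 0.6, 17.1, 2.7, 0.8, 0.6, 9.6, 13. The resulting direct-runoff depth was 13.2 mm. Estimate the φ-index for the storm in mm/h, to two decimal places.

Only the 3 blocks with intensity above φ contribute runoff: 17.1, 9.6, 13 mm/h.
Σ(I−φ)·Δt = d  ⇒  (17.1+9.6+13 − 3φ)·0.5 = 13.2
φ = (39.70 − 13.2/0.5) / 3 = 4.43 mm/h.

φ ≈ 4.43 mm/h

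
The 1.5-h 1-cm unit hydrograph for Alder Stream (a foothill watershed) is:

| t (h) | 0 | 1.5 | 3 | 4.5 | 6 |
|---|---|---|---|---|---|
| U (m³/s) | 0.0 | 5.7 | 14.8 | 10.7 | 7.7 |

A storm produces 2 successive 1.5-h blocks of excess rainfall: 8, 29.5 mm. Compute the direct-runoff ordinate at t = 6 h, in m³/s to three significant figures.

By discrete convolution, Q_j = Σ (P_i / 10 mm) · U_{j−i}.
At t = 6 h (j=4): Q = (8/10)·7.7 + (29.5/10)·10.7 = 37.7 m³/s.

Q ≈ 37.7 m³/s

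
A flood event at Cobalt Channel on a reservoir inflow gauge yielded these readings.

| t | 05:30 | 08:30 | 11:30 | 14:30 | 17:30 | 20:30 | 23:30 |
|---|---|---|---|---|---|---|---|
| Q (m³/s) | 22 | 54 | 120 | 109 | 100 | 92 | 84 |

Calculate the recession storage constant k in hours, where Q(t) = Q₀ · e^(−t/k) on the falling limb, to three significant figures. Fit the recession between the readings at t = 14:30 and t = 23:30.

On the falling limb, Q drops from 109 to 84 m³/s between t = 14:30 and t = 23:30 (Δt = 9 h).
k = −Δt / ln(Q₂/Q₁) = −9 / ln(84/109) = 34.5 h.

k ≈ 34.5 h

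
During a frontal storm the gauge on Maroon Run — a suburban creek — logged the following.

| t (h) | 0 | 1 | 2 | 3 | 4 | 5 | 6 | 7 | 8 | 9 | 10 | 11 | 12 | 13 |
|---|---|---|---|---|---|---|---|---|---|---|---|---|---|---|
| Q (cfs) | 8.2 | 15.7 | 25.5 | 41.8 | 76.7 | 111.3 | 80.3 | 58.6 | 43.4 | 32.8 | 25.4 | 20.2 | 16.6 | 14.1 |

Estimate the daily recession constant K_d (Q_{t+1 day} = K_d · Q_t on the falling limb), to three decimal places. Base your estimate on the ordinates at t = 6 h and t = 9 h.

K_d ≈ 0.001

Between t = 6 h and t = 9 h the flow falls from 80.3 to 32.8 cfs over 3×1 h = 3 h.
Per-interval ratio K = (32.8/80.3)^(1/3) = 0.7420; K_d = K^(24/1) = 0.001.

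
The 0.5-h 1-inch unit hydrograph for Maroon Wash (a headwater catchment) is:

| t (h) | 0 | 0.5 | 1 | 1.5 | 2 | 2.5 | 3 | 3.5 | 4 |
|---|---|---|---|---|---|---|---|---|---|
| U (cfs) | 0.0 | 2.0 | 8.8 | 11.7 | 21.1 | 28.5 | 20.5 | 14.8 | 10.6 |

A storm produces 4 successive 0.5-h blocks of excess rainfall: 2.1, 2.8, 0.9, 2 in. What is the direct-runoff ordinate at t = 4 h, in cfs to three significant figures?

Q ≈ 139 cfs

By discrete convolution, Q_j = Σ (P_i / 1 in) · U_{j−i}.
At t = 4 h (j=8): Q = (2.1/1)·10.6 + (2.8/1)·14.8 + (0.9/1)·20.5 + (2/1)·28.5 = 139 cfs.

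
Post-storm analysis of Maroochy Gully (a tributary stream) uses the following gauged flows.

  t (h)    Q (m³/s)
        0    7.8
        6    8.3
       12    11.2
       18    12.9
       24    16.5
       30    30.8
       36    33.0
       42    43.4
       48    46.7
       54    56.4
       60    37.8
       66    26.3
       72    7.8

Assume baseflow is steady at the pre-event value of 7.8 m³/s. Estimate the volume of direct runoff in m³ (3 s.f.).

Direct-runoff ordinates (Q − Q_b): 0.0, 0.5, 3.4, 5.1, 8.7, 23.0, 25.2, 35.6, 38.9, 48.6, 30.0, 18.5, 0.0 m³/s.
ΣQ_DR = 237.5 m³/s.
With Δt = 6 h = 21600 s, V = ΣQ_DR · Δt = 237.5 × 21600 = 5.13 × 10^6 m³.

V ≈ 5.13 × 10^6 m³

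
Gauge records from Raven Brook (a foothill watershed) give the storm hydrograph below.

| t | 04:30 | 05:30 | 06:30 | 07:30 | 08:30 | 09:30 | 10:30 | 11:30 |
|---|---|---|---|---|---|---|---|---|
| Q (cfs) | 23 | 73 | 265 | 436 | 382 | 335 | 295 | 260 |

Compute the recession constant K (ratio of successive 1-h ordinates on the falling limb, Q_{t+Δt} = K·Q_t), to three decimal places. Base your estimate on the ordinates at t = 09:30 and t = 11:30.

K ≈ 0.881

Using the recession-limb readings at t = 09:30 and t = 11:30: Q falls from 335 to 260 cfs over 2 intervals.
K = (Q₂/Q₁)^(1/2) = (260/335)^(1/2) = 0.881.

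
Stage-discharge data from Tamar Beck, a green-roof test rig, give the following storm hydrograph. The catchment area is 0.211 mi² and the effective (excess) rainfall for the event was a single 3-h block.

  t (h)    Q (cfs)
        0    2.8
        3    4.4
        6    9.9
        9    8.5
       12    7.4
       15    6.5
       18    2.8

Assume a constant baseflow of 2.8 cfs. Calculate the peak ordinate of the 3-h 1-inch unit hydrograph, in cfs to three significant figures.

Direct runoff: 0.0, 1.6, 7.1, 5.7, 4.6, 3.7, 0.0 cfs; ΣQ_DR = 22.70 cfs, peak = 7.1 cfs.
Runoff depth d = ΣQ_DR·Δt / A = 22.70 × 10800 / (0.211 mi²) = 0.5001 in.
The 1-inch UH is the DRH scaled by (1 in)/d, so U_p = 7.1 × 1/0.5001 = 14.2 cfs.

U_p ≈ 14.2 cfs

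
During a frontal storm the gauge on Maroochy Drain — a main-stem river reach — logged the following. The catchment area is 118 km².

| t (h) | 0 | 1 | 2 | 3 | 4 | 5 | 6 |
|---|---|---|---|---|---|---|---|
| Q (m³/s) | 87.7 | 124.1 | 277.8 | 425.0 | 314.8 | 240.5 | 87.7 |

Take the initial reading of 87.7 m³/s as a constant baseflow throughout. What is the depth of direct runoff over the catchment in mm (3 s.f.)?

d ≈ 28.8 mm

Direct runoff: 0.0, 36.4, 190.1, 337.3, 227.1, 152.8, 0.0 m³/s; ΣQ_DR = 943.7 m³/s.
V = ΣQ_DR · Δt = 943.7 × 3600 s = 3.397 × 10^6 m³.
Over A = 118 km², depth = V / A = 28.8 mm.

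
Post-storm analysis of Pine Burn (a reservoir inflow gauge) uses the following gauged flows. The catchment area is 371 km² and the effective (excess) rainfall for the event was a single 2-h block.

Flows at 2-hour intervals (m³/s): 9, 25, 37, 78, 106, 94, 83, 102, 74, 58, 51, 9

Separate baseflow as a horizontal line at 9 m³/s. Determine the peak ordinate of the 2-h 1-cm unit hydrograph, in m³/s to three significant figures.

Direct runoff: 0.0, 16.0, 28.0, 69.0, 97.0, 85.0, 74.0, 93.0, 65.0, 49.0, 42.0, 0.0 m³/s; ΣQ_DR = 618.0 m³/s, peak = 97.0 m³/s.
Runoff depth d = ΣQ_DR·Δt / A = 618.0 × 7200 / (371 km²) = 11.99 mm.
The 1-cm UH is the DRH scaled by (10 mm)/d, so U_p = 97.0 × 10/11.99 = 80.9 m³/s.

U_p ≈ 80.9 m³/s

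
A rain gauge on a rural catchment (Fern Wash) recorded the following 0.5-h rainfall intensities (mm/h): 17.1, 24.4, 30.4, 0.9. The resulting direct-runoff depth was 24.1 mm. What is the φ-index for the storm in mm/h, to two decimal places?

Only the 3 blocks with intensity above φ contribute runoff: 17.1, 24.4, 30.4 mm/h.
Σ(I−φ)·Δt = d  ⇒  (17.1+24.4+30.4 − 3φ)·0.5 = 24.1
φ = (71.90 − 24.1/0.5) / 3 = 7.90 mm/h.

φ ≈ 7.90 mm/h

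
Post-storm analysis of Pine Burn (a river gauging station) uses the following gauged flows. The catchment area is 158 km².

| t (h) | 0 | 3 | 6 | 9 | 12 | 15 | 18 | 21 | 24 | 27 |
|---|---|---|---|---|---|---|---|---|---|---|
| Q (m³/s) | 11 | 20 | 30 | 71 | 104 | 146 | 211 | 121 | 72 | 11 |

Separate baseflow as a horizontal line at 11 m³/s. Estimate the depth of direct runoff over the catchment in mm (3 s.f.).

d ≈ 47.0 mm

Direct runoff: 0.0, 9.0, 19.0, 60.0, 93.0, 135.0, 200.0, 110.0, 61.0, 0.0 m³/s; ΣQ_DR = 687.0 m³/s.
V = ΣQ_DR · Δt = 687.0 × 10800 s = 7.420 × 10^6 m³.
Over A = 158 km², depth = V / A = 47.0 mm.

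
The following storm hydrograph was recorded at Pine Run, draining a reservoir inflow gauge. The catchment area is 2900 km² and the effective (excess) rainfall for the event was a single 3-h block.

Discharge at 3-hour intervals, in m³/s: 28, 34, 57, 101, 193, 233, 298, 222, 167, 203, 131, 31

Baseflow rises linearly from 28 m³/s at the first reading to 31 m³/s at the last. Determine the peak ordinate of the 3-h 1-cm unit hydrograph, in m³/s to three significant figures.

U_p ≈ 536 m³/s

Direct runoff: 0.00, 5.73, 28.45, 72.18, 163.91, 203.64, 268.36, 192.09, 136.82, 172.55, 100.27, 0.00 m³/s; ΣQ_DR = 1344 m³/s, peak = 268.36 m³/s.
Runoff depth d = ΣQ_DR·Δt / A = 1344 × 10800 / (2900 km²) = 5.005 mm.
The 1-cm UH is the DRH scaled by (10 mm)/d, so U_p = 268.36 × 10/5.005 = 536 m³/s.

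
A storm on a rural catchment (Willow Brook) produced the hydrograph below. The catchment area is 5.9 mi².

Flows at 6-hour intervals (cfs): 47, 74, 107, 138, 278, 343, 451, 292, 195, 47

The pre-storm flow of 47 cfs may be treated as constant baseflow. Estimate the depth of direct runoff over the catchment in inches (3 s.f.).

Direct runoff: 0.0, 27.0, 60.0, 91.0, 231.0, 296.0, 404.0, 245.0, 148.0, 0.0 cfs; ΣQ_DR = 1502 cfs.
V = ΣQ_DR · Δt = 1502 × 21600 s = 3.244 × 10^7 ft³.
Over A = 5.9 mi², depth = V / A = 2.37 in.

d ≈ 2.37 in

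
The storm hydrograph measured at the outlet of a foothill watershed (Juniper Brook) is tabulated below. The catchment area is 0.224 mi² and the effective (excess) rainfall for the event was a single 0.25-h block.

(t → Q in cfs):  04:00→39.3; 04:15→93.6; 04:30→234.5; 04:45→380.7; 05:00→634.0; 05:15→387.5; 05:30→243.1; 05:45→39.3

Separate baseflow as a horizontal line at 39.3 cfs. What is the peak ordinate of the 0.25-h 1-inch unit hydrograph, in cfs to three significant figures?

Direct runoff: 0.0, 54.3, 195.2, 341.4, 594.7, 348.2, 203.8, 0.0 cfs; ΣQ_DR = 1738 cfs, peak = 594.7 cfs.
Runoff depth d = ΣQ_DR·Δt / A = 1738 × 900 / (0.224 mi²) = 3.005 in.
The 1-inch UH is the DRH scaled by (1 in)/d, so U_p = 594.7 × 1/3.005 = 198 cfs.

U_p ≈ 198 cfs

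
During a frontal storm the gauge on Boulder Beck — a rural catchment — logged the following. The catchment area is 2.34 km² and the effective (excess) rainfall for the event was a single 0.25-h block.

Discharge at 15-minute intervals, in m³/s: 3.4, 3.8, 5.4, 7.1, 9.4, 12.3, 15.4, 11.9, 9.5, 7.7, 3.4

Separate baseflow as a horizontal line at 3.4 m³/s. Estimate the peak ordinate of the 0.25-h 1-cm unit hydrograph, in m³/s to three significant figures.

Direct runoff: 0.0, 0.4, 2.0, 3.7, 6.0, 8.9, 12.0, 8.5, 6.1, 4.3, 0.0 m³/s; ΣQ_DR = 51.90 m³/s, peak = 12.0 m³/s.
Runoff depth d = ΣQ_DR·Δt / A = 51.90 × 900 / (2.34 km²) = 19.96 mm.
The 1-cm UH is the DRH scaled by (10 mm)/d, so U_p = 12.0 × 10/19.96 = 6.01 m³/s.

U_p ≈ 6.01 m³/s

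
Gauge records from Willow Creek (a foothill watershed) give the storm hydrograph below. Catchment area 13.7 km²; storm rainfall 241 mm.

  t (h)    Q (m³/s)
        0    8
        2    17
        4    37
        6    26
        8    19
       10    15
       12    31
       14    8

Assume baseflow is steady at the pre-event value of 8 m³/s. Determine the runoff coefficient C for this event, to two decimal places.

C ≈ 0.21

ΣQ_DR = 97.00 m³/s; V = ΣQ_DR·Δt = 6.984 × 10^5 m³.
Runoff depth d = V / A = 50.98 mm.
C = d / P = 50.98 / 241 = 0.21.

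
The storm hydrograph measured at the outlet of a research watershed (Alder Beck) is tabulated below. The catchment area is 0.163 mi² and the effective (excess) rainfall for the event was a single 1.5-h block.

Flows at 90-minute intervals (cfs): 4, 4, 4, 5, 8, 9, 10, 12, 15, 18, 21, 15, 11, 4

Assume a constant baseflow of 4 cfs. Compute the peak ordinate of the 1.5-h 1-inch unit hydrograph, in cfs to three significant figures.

Direct runoff: 0.0, 0.0, 0.0, 1.0, 4.0, 5.0, 6.0, 8.0, 11.0, 14.0, 17.0, 11.0, 7.0, 0.0 cfs; ΣQ_DR = 84.00 cfs, peak = 17.0 cfs.
Runoff depth d = ΣQ_DR·Δt / A = 84.00 × 5400 / (0.163 mi²) = 1.198 in.
The 1-inch UH is the DRH scaled by (1 in)/d, so U_p = 17.0 × 1/1.198 = 14.2 cfs.

U_p ≈ 14.2 cfs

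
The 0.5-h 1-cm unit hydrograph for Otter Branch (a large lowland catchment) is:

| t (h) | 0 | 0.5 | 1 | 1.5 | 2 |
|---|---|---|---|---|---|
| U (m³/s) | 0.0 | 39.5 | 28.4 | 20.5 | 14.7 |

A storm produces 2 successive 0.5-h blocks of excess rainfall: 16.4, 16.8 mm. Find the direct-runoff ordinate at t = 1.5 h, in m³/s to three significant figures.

Q ≈ 81.3 m³/s

By discrete convolution, Q_j = Σ (P_i / 10 mm) · U_{j−i}.
At t = 1.5 h (j=3): Q = (16.4/10)·20.5 + (16.8/10)·28.4 = 81.3 m³/s.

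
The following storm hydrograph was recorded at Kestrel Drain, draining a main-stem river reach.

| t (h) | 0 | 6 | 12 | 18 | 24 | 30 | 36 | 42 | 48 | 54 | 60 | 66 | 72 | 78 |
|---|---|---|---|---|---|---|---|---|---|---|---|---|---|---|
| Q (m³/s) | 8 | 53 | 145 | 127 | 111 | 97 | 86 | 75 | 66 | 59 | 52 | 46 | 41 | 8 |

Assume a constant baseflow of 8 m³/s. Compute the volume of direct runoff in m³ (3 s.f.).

V ≈ 1.86 × 10^7 m³

Direct-runoff ordinates (Q − Q_b): 0.0, 45.0, 137.0, 119.0, 103.0, 89.0, 78.0, 67.0, 58.0, 51.0, 44.0, 38.0, 33.0, 0.0 m³/s.
ΣQ_DR = 862.0 m³/s.
With Δt = 6 h = 21600 s, V = ΣQ_DR · Δt = 862.0 × 21600 = 1.86 × 10^7 m³.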